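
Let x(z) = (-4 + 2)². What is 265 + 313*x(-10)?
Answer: 1517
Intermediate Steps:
x(z) = 4 (x(z) = (-2)² = 4)
265 + 313*x(-10) = 265 + 313*4 = 265 + 1252 = 1517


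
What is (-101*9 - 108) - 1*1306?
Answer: -2323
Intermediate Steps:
(-101*9 - 108) - 1*1306 = (-909 - 108) - 1306 = -1017 - 1306 = -2323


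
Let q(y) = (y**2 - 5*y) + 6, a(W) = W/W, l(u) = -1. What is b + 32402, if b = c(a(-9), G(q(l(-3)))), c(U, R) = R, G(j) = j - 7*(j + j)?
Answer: 32246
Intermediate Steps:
a(W) = 1
q(y) = 6 + y**2 - 5*y
G(j) = -13*j (G(j) = j - 14*j = -13*j)
b = -156 (b = -13*(6 + (-1)**2 - 5*(-1)) = -13*(6 + 1 + 5) = -13*12 = -156)
b + 32402 = -156 + 32402 = 32246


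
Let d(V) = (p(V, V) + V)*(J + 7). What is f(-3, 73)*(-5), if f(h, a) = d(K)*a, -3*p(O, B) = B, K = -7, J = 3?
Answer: 51100/3 ≈ 17033.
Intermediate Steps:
p(O, B) = -B/3
d(V) = 20*V/3 (d(V) = (-V/3 + V)*(3 + 7) = (2*V/3)*10 = 20*V/3)
f(h, a) = -140*a/3 (f(h, a) = ((20/3)*(-7))*a = -140*a/3)
f(-3, 73)*(-5) = -140/3*73*(-5) = -10220/3*(-5) = 51100/3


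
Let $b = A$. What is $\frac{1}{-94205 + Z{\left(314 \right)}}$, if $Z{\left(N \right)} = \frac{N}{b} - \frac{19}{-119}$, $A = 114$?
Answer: $- \frac{6783}{638972749} \approx -1.0615 \cdot 10^{-5}$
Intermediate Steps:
$b = 114$
$Z{\left(N \right)} = \frac{19}{119} + \frac{N}{114}$ ($Z{\left(N \right)} = \frac{N}{114} - \frac{19}{-119} = N \frac{1}{114} - - \frac{19}{119} = \frac{N}{114} + \frac{19}{119} = \frac{19}{119} + \frac{N}{114}$)
$\frac{1}{-94205 + Z{\left(314 \right)}} = \frac{1}{-94205 + \left(\frac{19}{119} + \frac{1}{114} \cdot 314\right)} = \frac{1}{-94205 + \left(\frac{19}{119} + \frac{157}{57}\right)} = \frac{1}{-94205 + \frac{19766}{6783}} = \frac{1}{- \frac{638972749}{6783}} = - \frac{6783}{638972749}$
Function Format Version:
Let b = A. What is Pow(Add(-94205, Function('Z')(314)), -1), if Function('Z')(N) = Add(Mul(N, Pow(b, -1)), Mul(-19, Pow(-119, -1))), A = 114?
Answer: Rational(-6783, 638972749) ≈ -1.0615e-5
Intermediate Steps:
b = 114
Function('Z')(N) = Add(Rational(19, 119), Mul(Rational(1, 114), N)) (Function('Z')(N) = Add(Mul(N, Pow(114, -1)), Mul(-19, Pow(-119, -1))) = Add(Mul(N, Rational(1, 114)), Mul(-19, Rational(-1, 119))) = Add(Mul(Rational(1, 114), N), Rational(19, 119)) = Add(Rational(19, 119), Mul(Rational(1, 114), N)))
Pow(Add(-94205, Function('Z')(314)), -1) = Pow(Add(-94205, Add(Rational(19, 119), Mul(Rational(1, 114), 314))), -1) = Pow(Add(-94205, Add(Rational(19, 119), Rational(157, 57))), -1) = Pow(Add(-94205, Rational(19766, 6783)), -1) = Pow(Rational(-638972749, 6783), -1) = Rational(-6783, 638972749)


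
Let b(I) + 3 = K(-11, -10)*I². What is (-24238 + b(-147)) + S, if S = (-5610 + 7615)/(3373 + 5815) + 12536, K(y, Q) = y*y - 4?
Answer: 23122045029/9188 ≈ 2.5165e+6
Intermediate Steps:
K(y, Q) = -4 + y² (K(y, Q) = y² - 4 = -4 + y²)
b(I) = -3 + 117*I² (b(I) = -3 + (-4 + (-11)²)*I² = -3 + (-4 + 121)*I² = -3 + 117*I²)
S = 115182773/9188 (S = 2005/9188 + 12536 = 115182773/9188 ≈ 12536.)
(-24238 + b(-147)) + S = (-24238 + (-3 + 117*(-147)²)) + 115182773/9188 = (-24238 + (-3 + 117*21609)) + 115182773/9188 = (-24238 + (-3 + 2528253)) + 115182773/9188 = (-24238 + 2528250) + 115182773/9188 = 2504012 + 115182773/9188 = 23122045029/9188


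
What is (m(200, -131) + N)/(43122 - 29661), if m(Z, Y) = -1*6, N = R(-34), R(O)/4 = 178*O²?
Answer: 823066/13461 ≈ 61.144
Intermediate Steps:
R(O) = 712*O² (R(O) = 4*(178*O²) = 712*O²)
N = 823072 (N = 712*(-34)² = 712*1156 = 823072)
m(Z, Y) = -6
(m(200, -131) + N)/(43122 - 29661) = (-6 + 823072)/(43122 - 29661) = 823066/13461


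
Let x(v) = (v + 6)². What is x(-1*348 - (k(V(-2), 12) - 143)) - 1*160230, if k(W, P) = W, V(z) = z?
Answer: -121421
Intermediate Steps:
x(v) = (6 + v)²
x(-1*348 - (k(V(-2), 12) - 143)) - 1*160230 = (6 + (-1*348 - (-2 - 143)))² - 1*160230 = (6 + (-348 - 1*(-145)))² - 160230 = (6 + (-348 + 145))² - 160230 = (6 - 203)² - 160230 = (-197)² - 160230 = 38809 - 160230 = -121421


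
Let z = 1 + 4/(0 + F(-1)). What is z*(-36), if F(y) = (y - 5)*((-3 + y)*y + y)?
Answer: -28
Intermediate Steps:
F(y) = (-5 + y)*(y + y*(-3 + y)) (F(y) = (-5 + y)*(y*(-3 + y) + y) = (-5 + y)*(y + y*(-3 + y)))
z = 7/9 (z = 1 + 4/(0 - (10 + (-1)² - 7*(-1))) = 1 + 4/(0 - (10 + 1 + 7)) = 1 + 4/(0 - 1*18) = 1 + 4/(0 - 18) = 1 + 4/(-18) = 1 - 1/18*4 = 1 - 2/9 = 7/9 ≈ 0.77778)
z*(-36) = (7/9)*(-36) = -28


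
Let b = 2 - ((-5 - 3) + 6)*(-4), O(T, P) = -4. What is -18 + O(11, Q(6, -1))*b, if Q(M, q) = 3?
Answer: 6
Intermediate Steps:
b = -6 (b = 2 - (-8 + 6)*(-4) = 2 - (-2)*(-4) = 2 - 1*8 = 2 - 8 = -6)
-18 + O(11, Q(6, -1))*b = -18 - 4*(-6) = -18 + 24 = 6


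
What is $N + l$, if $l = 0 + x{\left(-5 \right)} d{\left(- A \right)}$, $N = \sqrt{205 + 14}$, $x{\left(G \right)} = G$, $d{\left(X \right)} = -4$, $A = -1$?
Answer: $20 + \sqrt{219} \approx 34.799$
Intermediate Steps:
$N = \sqrt{219} \approx 14.799$
$l = 20$ ($l = 0 - -20 = 0 + 20 = 20$)
$N + l = \sqrt{219} + 20 = 20 + \sqrt{219}$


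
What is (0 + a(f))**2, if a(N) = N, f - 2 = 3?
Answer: 25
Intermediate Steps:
f = 5 (f = 2 + 3 = 5)
(0 + a(f))**2 = (0 + 5)**2 = 5**2 = 25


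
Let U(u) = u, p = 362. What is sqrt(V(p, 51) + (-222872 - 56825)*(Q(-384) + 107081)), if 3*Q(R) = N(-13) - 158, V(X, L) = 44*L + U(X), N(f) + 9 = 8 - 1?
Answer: I*sqrt(269417832099)/3 ≈ 1.7302e+5*I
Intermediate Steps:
N(f) = -2 (N(f) = -9 + (8 - 1) = -9 + 7 = -2)
V(X, L) = X + 44*L (V(X, L) = 44*L + X = X + 44*L)
Q(R) = -160/3 (Q(R) = (-2 - 158)/3 = (1/3)*(-160) = -160/3)
sqrt(V(p, 51) + (-222872 - 56825)*(Q(-384) + 107081)) = sqrt((362 + 44*51) + (-222872 - 56825)*(-160/3 + 107081)) = sqrt((362 + 2244) - 279697*321083/3) = sqrt(2606 - 89805951851/3) = sqrt(-89805944033/3) = I*sqrt(269417832099)/3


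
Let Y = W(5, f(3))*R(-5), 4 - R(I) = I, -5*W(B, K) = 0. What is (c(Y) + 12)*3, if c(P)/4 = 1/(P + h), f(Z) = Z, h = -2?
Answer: 30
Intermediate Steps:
W(B, K) = 0 (W(B, K) = -⅕*0 = 0)
R(I) = 4 - I
Y = 0 (Y = 0*(4 - 1*(-5)) = 0*(4 + 5) = 0*9 = 0)
c(P) = 4/(-2 + P) (c(P) = 4/(P - 2) = 4/(-2 + P))
(c(Y) + 12)*3 = (4/(-2 + 0) + 12)*3 = (4/(-2) + 12)*3 = (4*(-½) + 12)*3 = (-2 + 12)*3 = 10*3 = 30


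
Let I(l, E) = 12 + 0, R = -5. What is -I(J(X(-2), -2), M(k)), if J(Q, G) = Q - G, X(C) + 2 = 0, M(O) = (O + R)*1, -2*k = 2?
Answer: -12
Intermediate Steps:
k = -1 (k = -½*2 = -1)
M(O) = -5 + O (M(O) = (O - 5)*1 = (-5 + O)*1 = -5 + O)
X(C) = -2 (X(C) = -2 + 0 = -2)
I(l, E) = 12
-I(J(X(-2), -2), M(k)) = -1*12 = -12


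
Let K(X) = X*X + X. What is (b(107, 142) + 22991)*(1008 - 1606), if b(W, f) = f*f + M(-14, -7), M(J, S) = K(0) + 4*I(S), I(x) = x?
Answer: -25789946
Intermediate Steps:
K(X) = X + X² (K(X) = X² + X = X + X²)
M(J, S) = 4*S (M(J, S) = 0*(1 + 0) + 4*S = 0*1 + 4*S = 0 + 4*S = 4*S)
b(W, f) = -28 + f² (b(W, f) = f*f + 4*(-7) = f² - 28 = -28 + f²)
(b(107, 142) + 22991)*(1008 - 1606) = ((-28 + 142²) + 22991)*(1008 - 1606) = ((-28 + 20164) + 22991)*(-598) = (20136 + 22991)*(-598) = 43127*(-598) = -25789946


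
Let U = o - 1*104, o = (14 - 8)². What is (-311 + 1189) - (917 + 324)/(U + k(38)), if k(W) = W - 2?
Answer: 29337/32 ≈ 916.78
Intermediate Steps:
k(W) = -2 + W
o = 36 (o = 6² = 36)
U = -68 (U = 36 - 1*104 = 36 - 104 = -68)
(-311 + 1189) - (917 + 324)/(U + k(38)) = (-311 + 1189) - (917 + 324)/(-68 + (-2 + 38)) = 878 - 1241/(-68 + 36) = 878 - 1241/(-32) = 878 - 1241*(-1)/32 = 878 - 1*(-1241/32) = 878 + 1241/32 = 29337/32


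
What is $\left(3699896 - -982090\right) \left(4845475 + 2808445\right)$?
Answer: $35835546285120$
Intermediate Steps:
$\left(3699896 - -982090\right) \left(4845475 + 2808445\right) = \left(3699896 + 982090\right) 7653920 = 4681986 \cdot 7653920 = 35835546285120$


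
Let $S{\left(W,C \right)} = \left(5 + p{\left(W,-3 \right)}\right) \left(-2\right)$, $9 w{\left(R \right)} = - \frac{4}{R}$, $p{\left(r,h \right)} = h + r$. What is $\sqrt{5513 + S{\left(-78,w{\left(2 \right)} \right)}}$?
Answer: $\sqrt{5665} \approx 75.266$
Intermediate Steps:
$w{\left(R \right)} = - \frac{4}{9 R}$ ($w{\left(R \right)} = \frac{\left(-4\right) \frac{1}{R}}{9} = - \frac{4}{9 R}$)
$S{\left(W,C \right)} = -4 - 2 W$ ($S{\left(W,C \right)} = \left(5 + \left(-3 + W\right)\right) \left(-2\right) = \left(2 + W\right) \left(-2\right) = -4 - 2 W$)
$\sqrt{5513 + S{\left(-78,w{\left(2 \right)} \right)}} = \sqrt{5513 - -152} = \sqrt{5513 + \left(-4 + 156\right)} = \sqrt{5513 + 152} = \sqrt{5665}$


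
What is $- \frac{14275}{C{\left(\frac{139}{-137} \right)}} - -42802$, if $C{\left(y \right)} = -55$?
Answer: $\frac{473677}{11} \approx 43062.0$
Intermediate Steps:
$- \frac{14275}{C{\left(\frac{139}{-137} \right)}} - -42802 = - \frac{14275}{-55} - -42802 = \left(-14275\right) \left(- \frac{1}{55}\right) + 42802 = \frac{2855}{11} + 42802 = \frac{473677}{11}$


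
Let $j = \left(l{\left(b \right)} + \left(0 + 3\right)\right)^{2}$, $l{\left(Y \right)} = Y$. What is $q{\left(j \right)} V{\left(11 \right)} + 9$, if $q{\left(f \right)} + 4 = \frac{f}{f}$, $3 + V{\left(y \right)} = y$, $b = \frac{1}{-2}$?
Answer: $-15$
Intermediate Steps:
$b = - \frac{1}{2} \approx -0.5$
$V{\left(y \right)} = -3 + y$
$j = \frac{25}{4}$ ($j = \left(- \frac{1}{2} + \left(0 + 3\right)\right)^{2} = \left(- \frac{1}{2} + 3\right)^{2} = \left(\frac{5}{2}\right)^{2} = \frac{25}{4} \approx 6.25$)
$q{\left(f \right)} = -3$ ($q{\left(f \right)} = -4 + \frac{f}{f} = -4 + 1 = -3$)
$q{\left(j \right)} V{\left(11 \right)} + 9 = - 3 \left(-3 + 11\right) + 9 = \left(-3\right) 8 + 9 = -24 + 9 = -15$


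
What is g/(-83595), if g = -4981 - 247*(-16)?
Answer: 343/27865 ≈ 0.012309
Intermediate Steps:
g = -1029 (g = -4981 - 1*(-3952) = -4981 + 3952 = -1029)
g/(-83595) = -1029/(-83595) = -1029*(-1/83595) = 343/27865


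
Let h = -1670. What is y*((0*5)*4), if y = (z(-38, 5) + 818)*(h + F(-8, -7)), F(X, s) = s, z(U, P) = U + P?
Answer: 0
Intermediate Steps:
z(U, P) = P + U
y = -1316445 (y = ((5 - 38) + 818)*(-1670 - 7) = (-33 + 818)*(-1677) = 785*(-1677) = -1316445)
y*((0*5)*4) = -1316445*0*5*4 = -0*4 = -1316445*0 = 0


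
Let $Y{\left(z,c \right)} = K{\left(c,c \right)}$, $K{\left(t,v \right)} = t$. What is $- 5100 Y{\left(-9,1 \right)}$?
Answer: $-5100$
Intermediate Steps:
$Y{\left(z,c \right)} = c$
$- 5100 Y{\left(-9,1 \right)} = \left(-5100\right) 1 = -5100$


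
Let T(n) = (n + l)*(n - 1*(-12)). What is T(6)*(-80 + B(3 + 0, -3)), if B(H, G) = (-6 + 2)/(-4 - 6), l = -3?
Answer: -21492/5 ≈ -4298.4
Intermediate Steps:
B(H, G) = 2/5 (B(H, G) = -4/(-10) = -4*(-1/10) = 2/5)
T(n) = (-3 + n)*(12 + n) (T(n) = (n - 3)*(n - 1*(-12)) = (-3 + n)*(n + 12) = (-3 + n)*(12 + n))
T(6)*(-80 + B(3 + 0, -3)) = (-36 + 6**2 + 9*6)*(-80 + 2/5) = (-36 + 36 + 54)*(-398/5) = 54*(-398/5) = -21492/5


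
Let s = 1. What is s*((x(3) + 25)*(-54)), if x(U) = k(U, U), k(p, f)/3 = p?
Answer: -1836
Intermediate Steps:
k(p, f) = 3*p
x(U) = 3*U
s*((x(3) + 25)*(-54)) = 1*((3*3 + 25)*(-54)) = 1*((9 + 25)*(-54)) = 1*(34*(-54)) = 1*(-1836) = -1836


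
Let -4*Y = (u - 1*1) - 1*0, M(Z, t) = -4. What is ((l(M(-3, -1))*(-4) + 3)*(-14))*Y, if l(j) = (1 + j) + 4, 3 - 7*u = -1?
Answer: 3/2 ≈ 1.5000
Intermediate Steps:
u = 4/7 (u = 3/7 - 1/7*(-1) = 3/7 + 1/7 = 4/7 ≈ 0.57143)
l(j) = 5 + j
Y = 3/28 (Y = -((4/7 - 1*1) - 1*0)/4 = -((4/7 - 1) + 0)/4 = -(-3/7 + 0)/4 = -1/4*(-3/7) = 3/28 ≈ 0.10714)
((l(M(-3, -1))*(-4) + 3)*(-14))*Y = (((5 - 4)*(-4) + 3)*(-14))*(3/28) = ((1*(-4) + 3)*(-14))*(3/28) = ((-4 + 3)*(-14))*(3/28) = -1*(-14)*(3/28) = 14*(3/28) = 3/2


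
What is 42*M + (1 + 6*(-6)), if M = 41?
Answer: 1687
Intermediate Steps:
42*M + (1 + 6*(-6)) = 42*41 + (1 + 6*(-6)) = 1722 + (1 - 36) = 1722 - 35 = 1687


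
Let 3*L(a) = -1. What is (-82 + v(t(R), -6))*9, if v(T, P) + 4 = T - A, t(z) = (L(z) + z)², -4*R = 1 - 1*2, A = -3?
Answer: -11951/16 ≈ -746.94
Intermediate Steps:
L(a) = -⅓ (L(a) = (⅓)*(-1) = -⅓)
R = ¼ (R = -(1 - 1*2)/4 = -(1 - 2)/4 = -¼*(-1) = ¼ ≈ 0.25000)
t(z) = (-⅓ + z)²
v(T, P) = -1 + T (v(T, P) = -4 + (T - 1*(-3)) = -4 + (T + 3) = -4 + (3 + T) = -1 + T)
(-82 + v(t(R), -6))*9 = (-82 + (-1 + (-1 + 3*(¼))²/9))*9 = (-82 + (-1 + (-1 + ¾)²/9))*9 = (-82 + (-1 + (-¼)²/9))*9 = (-82 + (-1 + (⅑)*(1/16)))*9 = (-82 + (-1 + 1/144))*9 = (-82 - 143/144)*9 = -11951/144*9 = -11951/16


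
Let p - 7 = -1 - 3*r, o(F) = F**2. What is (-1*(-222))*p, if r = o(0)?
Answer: 1332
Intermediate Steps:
r = 0 (r = 0**2 = 0)
p = 6 (p = 7 + (-1 - 3*0) = 7 + (-1 + 0) = 7 - 1 = 6)
(-1*(-222))*p = -1*(-222)*6 = 222*6 = 1332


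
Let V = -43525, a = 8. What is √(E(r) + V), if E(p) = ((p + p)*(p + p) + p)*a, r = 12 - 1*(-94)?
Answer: 325*√3 ≈ 562.92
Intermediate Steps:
r = 106 (r = 12 + 94 = 106)
E(p) = 8*p + 32*p² (E(p) = ((p + p)*(p + p) + p)*8 = ((2*p)*(2*p) + p)*8 = (4*p² + p)*8 = (p + 4*p²)*8 = 8*p + 32*p²)
√(E(r) + V) = √(8*106*(1 + 4*106) - 43525) = √(8*106*(1 + 424) - 43525) = √(8*106*425 - 43525) = √(360400 - 43525) = √316875 = 325*√3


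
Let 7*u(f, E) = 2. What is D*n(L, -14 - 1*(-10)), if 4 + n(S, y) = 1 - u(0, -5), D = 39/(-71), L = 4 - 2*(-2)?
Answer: 897/497 ≈ 1.8048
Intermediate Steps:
u(f, E) = 2/7 (u(f, E) = (⅐)*2 = 2/7)
L = 8 (L = 4 + 4 = 8)
D = -39/71 (D = 39*(-1/71) = -39/71 ≈ -0.54930)
n(S, y) = -23/7 (n(S, y) = -4 + (1 - 1*2/7) = -4 + (1 - 2/7) = -4 + 5/7 = -23/7)
D*n(L, -14 - 1*(-10)) = -39/71*(-23/7) = 897/497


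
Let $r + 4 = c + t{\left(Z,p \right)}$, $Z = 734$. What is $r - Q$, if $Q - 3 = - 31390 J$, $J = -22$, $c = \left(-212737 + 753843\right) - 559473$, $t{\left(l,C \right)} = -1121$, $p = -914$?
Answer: $-710075$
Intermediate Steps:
$c = -18367$ ($c = 541106 - 559473 = -18367$)
$Q = 690583$ ($Q = 3 - -690580 = 3 + 690580 = 690583$)
$r = -19492$ ($r = -4 - 19488 = -19492$)
$r - Q = -19492 - 690583 = -710075$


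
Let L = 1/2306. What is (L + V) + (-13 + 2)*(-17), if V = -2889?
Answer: -6230811/2306 ≈ -2702.0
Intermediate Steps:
L = 1/2306 ≈ 0.00043365
(L + V) + (-13 + 2)*(-17) = (1/2306 - 2889) + (-13 + 2)*(-17) = -6662033/2306 - 11*(-17) = -6662033/2306 + 187 = -6230811/2306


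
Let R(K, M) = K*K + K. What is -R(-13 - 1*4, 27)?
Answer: -272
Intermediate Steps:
R(K, M) = K + K² (R(K, M) = K² + K = K + K²)
-R(-13 - 1*4, 27) = -(-13 - 1*4)*(1 + (-13 - 1*4)) = -(-13 - 4)*(1 + (-13 - 4)) = -(-17)*(1 - 17) = -(-17)*(-16) = -1*272 = -272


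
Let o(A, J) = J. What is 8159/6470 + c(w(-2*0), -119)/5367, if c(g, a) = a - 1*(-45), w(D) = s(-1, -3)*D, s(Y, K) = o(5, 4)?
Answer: 43310573/34724490 ≈ 1.2473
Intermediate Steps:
s(Y, K) = 4
w(D) = 4*D
c(g, a) = 45 + a (c(g, a) = a + 45 = 45 + a)
8159/6470 + c(w(-2*0), -119)/5367 = 8159/6470 + (45 - 119)/5367 = 8159*(1/6470) - 74*1/5367 = 8159/6470 - 74/5367 = 43310573/34724490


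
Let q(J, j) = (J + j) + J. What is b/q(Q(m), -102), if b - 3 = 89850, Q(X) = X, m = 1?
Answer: -89853/100 ≈ -898.53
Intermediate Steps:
b = 89853 (b = 3 + 89850 = 89853)
q(J, j) = j + 2*J
b/q(Q(m), -102) = 89853/(-102 + 2*1) = 89853/(-102 + 2) = 89853/(-100) = 89853*(-1/100) = -89853/100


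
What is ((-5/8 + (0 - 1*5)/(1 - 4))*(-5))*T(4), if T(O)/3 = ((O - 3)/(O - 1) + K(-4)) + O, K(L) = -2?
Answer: -875/24 ≈ -36.458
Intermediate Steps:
T(O) = -6 + 3*O + 3*(-3 + O)/(-1 + O) (T(O) = 3*(((O - 3)/(O - 1) - 2) + O) = 3*(((-3 + O)/(-1 + O) - 2) + O) = 3*((-2 + (-3 + O)/(-1 + O)) + O) = 3*(-2 + O + (-3 + O)/(-1 + O)) = -6 + 3*O + 3*(-3 + O)/(-1 + O))
((-5/8 + (0 - 1*5)/(1 - 4))*(-5))*T(4) = ((-5/8 + (0 - 1*5)/(1 - 4))*(-5))*(3*(-1 + 4² - 2*4)/(-1 + 4)) = ((-5*⅛ + (0 - 5)/(-3))*(-5))*(3*(-1 + 16 - 8)/3) = ((-5/8 - 5*(-⅓))*(-5))*(3*(⅓)*7) = ((-5/8 + 5/3)*(-5))*7 = ((25/24)*(-5))*7 = -125/24*7 = -875/24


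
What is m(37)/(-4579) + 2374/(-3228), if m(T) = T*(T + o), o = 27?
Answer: -9257225/7390506 ≈ -1.2526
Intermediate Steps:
m(T) = T*(27 + T) (m(T) = T*(T + 27) = T*(27 + T))
m(37)/(-4579) + 2374/(-3228) = (37*(27 + 37))/(-4579) + 2374/(-3228) = (37*64)*(-1/4579) + 2374*(-1/3228) = 2368*(-1/4579) - 1187/1614 = -2368/4579 - 1187/1614 = -9257225/7390506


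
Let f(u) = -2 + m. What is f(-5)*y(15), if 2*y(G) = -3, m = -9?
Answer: 33/2 ≈ 16.500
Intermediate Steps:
y(G) = -3/2 (y(G) = (1/2)*(-3) = -3/2)
f(u) = -11 (f(u) = -2 - 9 = -11)
f(-5)*y(15) = -11*(-3/2) = 33/2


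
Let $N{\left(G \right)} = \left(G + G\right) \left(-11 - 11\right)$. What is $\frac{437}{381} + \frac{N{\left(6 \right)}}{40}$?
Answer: $- \frac{10388}{1905} \approx -5.453$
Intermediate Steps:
$N{\left(G \right)} = - 44 G$ ($N{\left(G \right)} = 2 G \left(-22\right) = - 44 G$)
$\frac{437}{381} + \frac{N{\left(6 \right)}}{40} = \frac{437}{381} + \frac{\left(-44\right) 6}{40} = 437 \cdot \frac{1}{381} - \frac{33}{5} = \frac{437}{381} - \frac{33}{5} = - \frac{10388}{1905}$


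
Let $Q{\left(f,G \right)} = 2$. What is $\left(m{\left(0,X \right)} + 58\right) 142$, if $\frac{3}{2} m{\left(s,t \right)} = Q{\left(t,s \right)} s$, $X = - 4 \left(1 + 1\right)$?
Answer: $8236$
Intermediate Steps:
$X = -8$ ($X = \left(-4\right) 2 = -8$)
$m{\left(s,t \right)} = \frac{4 s}{3}$ ($m{\left(s,t \right)} = \frac{2 \cdot 2 s}{3} = \frac{4 s}{3}$)
$\left(m{\left(0,X \right)} + 58\right) 142 = \left(\frac{4}{3} \cdot 0 + 58\right) 142 = \left(0 + 58\right) 142 = 58 \cdot 142 = 8236$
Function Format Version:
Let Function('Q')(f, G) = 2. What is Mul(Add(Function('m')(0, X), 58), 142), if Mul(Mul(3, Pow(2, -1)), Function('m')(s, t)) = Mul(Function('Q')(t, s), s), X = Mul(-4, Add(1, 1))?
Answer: 8236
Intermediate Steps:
X = -8 (X = Mul(-4, 2) = -8)
Function('m')(s, t) = Mul(Rational(4, 3), s) (Function('m')(s, t) = Mul(Rational(2, 3), Mul(2, s)) = Mul(Rational(4, 3), s))
Mul(Add(Function('m')(0, X), 58), 142) = Mul(Add(Mul(Rational(4, 3), 0), 58), 142) = Mul(Add(0, 58), 142) = Mul(58, 142) = 8236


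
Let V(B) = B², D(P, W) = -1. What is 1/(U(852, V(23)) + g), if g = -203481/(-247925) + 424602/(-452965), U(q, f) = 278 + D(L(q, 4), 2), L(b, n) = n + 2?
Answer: 22460269525/6218874722488 ≈ 0.0036116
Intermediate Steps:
L(b, n) = 2 + n
U(q, f) = 277 (U(q, f) = 278 - 1 = 277)
g = -2619935937/22460269525 (g = -203481*(-1/247925) + 424602*(-1/452965) = 203481/247925 - 424602/452965 = -2619935937/22460269525 ≈ -0.11665)
1/(U(852, V(23)) + g) = 1/(277 - 2619935937/22460269525) = 1/(6218874722488/22460269525) = 22460269525/6218874722488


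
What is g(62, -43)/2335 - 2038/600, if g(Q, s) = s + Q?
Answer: -474733/140100 ≈ -3.3885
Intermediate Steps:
g(Q, s) = Q + s
g(62, -43)/2335 - 2038/600 = (62 - 43)/2335 - 2038/600 = 19*(1/2335) - 2038*1/600 = 19/2335 - 1019/300 = -474733/140100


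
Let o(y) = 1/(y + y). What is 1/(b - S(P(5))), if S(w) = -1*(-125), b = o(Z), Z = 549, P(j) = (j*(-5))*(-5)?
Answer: -1098/137249 ≈ -0.0080001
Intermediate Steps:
P(j) = 25*j (P(j) = -5*j*(-5) = 25*j)
o(y) = 1/(2*y)
b = 1/1098 (b = (½)/549 = (½)*(1/549) = 1/1098 ≈ 0.00091075)
S(w) = 125
1/(b - S(P(5))) = 1/(1/1098 - 1*125) = 1/(1/1098 - 125) = 1/(-137249/1098) = -1098/137249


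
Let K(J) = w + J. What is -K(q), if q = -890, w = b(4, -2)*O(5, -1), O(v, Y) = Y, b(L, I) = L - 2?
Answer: 892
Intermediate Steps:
b(L, I) = -2 + L
w = -2 (w = (-2 + 4)*(-1) = 2*(-1) = -2)
K(J) = -2 + J
-K(q) = -(-2 - 890) = -1*(-892) = 892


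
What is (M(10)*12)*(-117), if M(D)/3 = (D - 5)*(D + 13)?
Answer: -484380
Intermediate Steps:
M(D) = 3*(-5 + D)*(13 + D) (M(D) = 3*((D - 5)*(D + 13)) = 3*((-5 + D)*(13 + D)) = 3*(-5 + D)*(13 + D))
(M(10)*12)*(-117) = ((-195 + 3*10**2 + 24*10)*12)*(-117) = ((-195 + 3*100 + 240)*12)*(-117) = ((-195 + 300 + 240)*12)*(-117) = (345*12)*(-117) = 4140*(-117) = -484380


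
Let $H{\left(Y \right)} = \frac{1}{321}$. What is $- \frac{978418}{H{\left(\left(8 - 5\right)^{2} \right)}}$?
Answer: $-314072178$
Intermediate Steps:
$H{\left(Y \right)} = \frac{1}{321}$
$- \frac{978418}{H{\left(\left(8 - 5\right)^{2} \right)}} = - 978418 \frac{1}{\frac{1}{321}} = \left(-978418\right) 321 = -314072178$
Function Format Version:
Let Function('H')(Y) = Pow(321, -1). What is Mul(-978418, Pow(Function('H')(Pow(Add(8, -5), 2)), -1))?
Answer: -314072178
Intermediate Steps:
Function('H')(Y) = Rational(1, 321)
Mul(-978418, Pow(Function('H')(Pow(Add(8, -5), 2)), -1)) = Mul(-978418, Pow(Rational(1, 321), -1)) = Mul(-978418, 321) = -314072178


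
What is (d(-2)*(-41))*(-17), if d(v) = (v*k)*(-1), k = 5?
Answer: 6970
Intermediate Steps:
d(v) = -5*v (d(v) = (v*5)*(-1) = (5*v)*(-1) = -5*v)
(d(-2)*(-41))*(-17) = (-5*(-2)*(-41))*(-17) = (10*(-41))*(-17) = -410*(-17) = 6970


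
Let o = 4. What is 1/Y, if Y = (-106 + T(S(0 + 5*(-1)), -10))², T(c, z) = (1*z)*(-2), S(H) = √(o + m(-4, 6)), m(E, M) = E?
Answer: 1/7396 ≈ 0.00013521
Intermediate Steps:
S(H) = 0 (S(H) = √(4 - 4) = √0 = 0)
T(c, z) = -2*z (T(c, z) = z*(-2) = -2*z)
Y = 7396 (Y = (-106 - 2*(-10))² = (-106 + 20)² = (-86)² = 7396)
1/Y = 1/7396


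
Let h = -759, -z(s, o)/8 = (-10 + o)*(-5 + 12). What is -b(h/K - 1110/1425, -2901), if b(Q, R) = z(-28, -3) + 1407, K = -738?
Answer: -2135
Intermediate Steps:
z(s, o) = 560 - 56*o (z(s, o) = -8*(-10 + o)*(-5 + 12) = -8*(-10 + o)*7 = -8*(-70 + 7*o) = 560 - 56*o)
b(Q, R) = 2135 (b(Q, R) = (560 - 56*(-3)) + 1407 = (560 + 168) + 1407 = 728 + 1407 = 2135)
-b(h/K - 1110/1425, -2901) = -1*2135 = -2135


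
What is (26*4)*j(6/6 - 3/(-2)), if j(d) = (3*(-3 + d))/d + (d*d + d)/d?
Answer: 1508/5 ≈ 301.60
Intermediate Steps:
j(d) = (-9 + 3*d)/d + (d + d²)/d (j(d) = (-9 + 3*d)/d + (d² + d)/d = (-9 + 3*d)/d + (d + d²)/d)
(26*4)*j(6/6 - 3/(-2)) = (26*4)*(4 + (6/6 - 3/(-2)) - 9/(6/6 - 3/(-2))) = 104*(4 + (6*(⅙) - 3*(-½)) - 9/(6*(⅙) - 3*(-½))) = 104*(4 + (1 + 3/2) - 9/(1 + 3/2)) = 104*(4 + 5/2 - 9/5/2) = 104*(4 + 5/2 - 9*⅖) = 104*(4 + 5/2 - 18/5) = 104*(29/10) = 1508/5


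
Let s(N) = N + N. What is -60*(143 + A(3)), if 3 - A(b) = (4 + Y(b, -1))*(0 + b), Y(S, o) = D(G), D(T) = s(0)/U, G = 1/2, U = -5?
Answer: -8040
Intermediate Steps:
G = ½ ≈ 0.50000
s(N) = 2*N
D(T) = 0 (D(T) = (2*0)/(-5) = 0*(-⅕) = 0)
Y(S, o) = 0
A(b) = 3 - 4*b (A(b) = 3 - (4 + 0)*(0 + b) = 3 - 4*b)
-60*(143 + A(3)) = -60*(143 + (3 - 4*3)) = -60*(143 + (3 - 12)) = -60*(143 - 9) = -60*134 = -8040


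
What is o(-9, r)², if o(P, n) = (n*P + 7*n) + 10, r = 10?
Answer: 100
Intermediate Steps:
o(P, n) = 10 + 7*n + P*n (o(P, n) = (P*n + 7*n) + 10 = (7*n + P*n) + 10 = 10 + 7*n + P*n)
o(-9, r)² = (10 + 7*10 - 9*10)² = (10 + 70 - 90)² = (-10)² = 100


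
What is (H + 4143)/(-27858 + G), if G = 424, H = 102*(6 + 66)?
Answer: -11487/27434 ≈ -0.41871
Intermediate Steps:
H = 7344 (H = 102*72 = 7344)
(H + 4143)/(-27858 + G) = (7344 + 4143)/(-27858 + 424) = 11487/(-27434) = 11487*(-1/27434) = -11487/27434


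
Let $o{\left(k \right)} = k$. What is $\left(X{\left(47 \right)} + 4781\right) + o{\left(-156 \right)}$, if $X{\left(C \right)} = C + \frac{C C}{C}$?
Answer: $4719$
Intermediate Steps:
$X{\left(C \right)} = 2 C$ ($X{\left(C \right)} = C + \frac{C^{2}}{C} = C + C = 2 C$)
$\left(X{\left(47 \right)} + 4781\right) + o{\left(-156 \right)} = \left(2 \cdot 47 + 4781\right) - 156 = \left(94 + 4781\right) - 156 = 4875 - 156 = 4719$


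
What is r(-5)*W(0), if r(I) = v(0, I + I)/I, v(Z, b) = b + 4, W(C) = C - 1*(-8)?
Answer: 48/5 ≈ 9.6000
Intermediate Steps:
W(C) = 8 + C (W(C) = C + 8 = 8 + C)
v(Z, b) = 4 + b
r(I) = (4 + 2*I)/I (r(I) = (4 + (I + I))/I = (4 + 2*I)/I)
r(-5)*W(0) = (2 + 4/(-5))*(8 + 0) = (2 + 4*(-⅕))*8 = (2 - ⅘)*8 = (6/5)*8 = 48/5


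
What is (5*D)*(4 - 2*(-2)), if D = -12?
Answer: -480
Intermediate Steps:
(5*D)*(4 - 2*(-2)) = (5*(-12))*(4 - 2*(-2)) = -60*(4 + 4) = -60*8 = -480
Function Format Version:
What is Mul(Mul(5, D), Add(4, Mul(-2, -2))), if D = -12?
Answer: -480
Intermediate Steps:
Mul(Mul(5, D), Add(4, Mul(-2, -2))) = Mul(Mul(5, -12), Add(4, Mul(-2, -2))) = Mul(-60, Add(4, 4)) = Mul(-60, 8) = -480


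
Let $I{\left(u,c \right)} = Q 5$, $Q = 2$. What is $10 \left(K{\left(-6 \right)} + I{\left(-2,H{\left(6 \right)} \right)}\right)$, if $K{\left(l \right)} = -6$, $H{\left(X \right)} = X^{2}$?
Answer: $40$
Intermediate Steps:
$I{\left(u,c \right)} = 10$ ($I{\left(u,c \right)} = 2 \cdot 5 = 10$)
$10 \left(K{\left(-6 \right)} + I{\left(-2,H{\left(6 \right)} \right)}\right) = 10 \left(-6 + 10\right) = 10 \cdot 4 = 40$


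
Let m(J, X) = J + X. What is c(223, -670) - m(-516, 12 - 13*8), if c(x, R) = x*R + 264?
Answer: -148538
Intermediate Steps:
c(x, R) = 264 + R*x (c(x, R) = R*x + 264 = 264 + R*x)
c(223, -670) - m(-516, 12 - 13*8) = (264 - 670*223) - (-516 + (12 - 13*8)) = (264 - 149410) - (-516 + (12 - 104)) = -149146 - (-516 - 92) = -149146 - 1*(-608) = -149146 + 608 = -148538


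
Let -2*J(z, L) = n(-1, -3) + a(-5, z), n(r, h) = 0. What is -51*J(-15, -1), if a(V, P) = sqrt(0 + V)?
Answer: 51*I*sqrt(5)/2 ≈ 57.02*I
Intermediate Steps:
a(V, P) = sqrt(V)
J(z, L) = -I*sqrt(5)/2 (J(z, L) = -(0 + sqrt(-5))/2 = -(0 + I*sqrt(5))/2 = -I*sqrt(5)/2)
-51*J(-15, -1) = -(-51)*I*sqrt(5)/2 = 51*I*sqrt(5)/2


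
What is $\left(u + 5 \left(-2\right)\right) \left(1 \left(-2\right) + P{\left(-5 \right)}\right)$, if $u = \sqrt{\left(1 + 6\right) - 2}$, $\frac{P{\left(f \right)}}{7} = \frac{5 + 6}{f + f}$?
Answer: $97 - \frac{97 \sqrt{5}}{10} \approx 75.31$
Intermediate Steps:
$P{\left(f \right)} = \frac{77}{2 f}$ ($P{\left(f \right)} = 7 \frac{5 + 6}{f + f} = 7 \frac{11}{2 f} = \frac{77}{2 f}$)
$u = \sqrt{5}$ ($u = \sqrt{7 - 2} = \sqrt{5} \approx 2.2361$)
$\left(u + 5 \left(-2\right)\right) \left(1 \left(-2\right) + P{\left(-5 \right)}\right) = \left(\sqrt{5} + 5 \left(-2\right)\right) \left(1 \left(-2\right) + \frac{77}{2 \left(-5\right)}\right) = \left(\sqrt{5} - 10\right) \left(-2 + \frac{77}{2} \left(- \frac{1}{5}\right)\right) = \left(-10 + \sqrt{5}\right) \left(-2 - \frac{77}{10}\right) = \left(-10 + \sqrt{5}\right) \left(- \frac{97}{10}\right) = 97 - \frac{97 \sqrt{5}}{10}$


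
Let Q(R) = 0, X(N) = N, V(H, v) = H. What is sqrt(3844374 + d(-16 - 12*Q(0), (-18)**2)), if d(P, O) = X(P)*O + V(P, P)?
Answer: sqrt(3839174) ≈ 1959.4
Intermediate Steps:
d(P, O) = P + O*P (d(P, O) = P*O + P = O*P + P = P + O*P)
sqrt(3844374 + d(-16 - 12*Q(0), (-18)**2)) = sqrt(3844374 + (-16 - 12*0)*(1 + (-18)**2)) = sqrt(3844374 + (-16 + 0)*(1 + 324)) = sqrt(3844374 - 16*325) = sqrt(3844374 - 5200) = sqrt(3839174)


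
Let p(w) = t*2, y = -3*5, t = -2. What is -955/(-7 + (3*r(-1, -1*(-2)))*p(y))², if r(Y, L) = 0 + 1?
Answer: -955/361 ≈ -2.6454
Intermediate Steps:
r(Y, L) = 1
y = -15
p(w) = -4 (p(w) = -2*2 = -4)
-955/(-7 + (3*r(-1, -1*(-2)))*p(y))² = -955/(-7 + (3*1)*(-4))² = -955/(-7 + 3*(-4))² = -955/(-7 - 12)² = -955/((-19)²) = -955/361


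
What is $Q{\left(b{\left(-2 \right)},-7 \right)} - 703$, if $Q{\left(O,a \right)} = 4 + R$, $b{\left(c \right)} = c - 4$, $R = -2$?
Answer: $-701$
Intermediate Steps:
$b{\left(c \right)} = -4 + c$
$Q{\left(O,a \right)} = 2$ ($Q{\left(O,a \right)} = 4 - 2 = 2$)
$Q{\left(b{\left(-2 \right)},-7 \right)} - 703 = 2 - 703 = -701$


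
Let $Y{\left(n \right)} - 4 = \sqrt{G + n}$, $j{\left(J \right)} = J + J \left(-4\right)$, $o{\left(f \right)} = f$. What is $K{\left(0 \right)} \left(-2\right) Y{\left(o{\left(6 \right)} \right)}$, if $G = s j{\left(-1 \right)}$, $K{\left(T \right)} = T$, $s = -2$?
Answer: $0$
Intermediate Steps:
$j{\left(J \right)} = - 3 J$ ($j{\left(J \right)} = J - 4 J = - 3 J$)
$G = -6$ ($G = - 2 \left(\left(-3\right) \left(-1\right)\right) = \left(-2\right) 3 = -6$)
$Y{\left(n \right)} = 4 + \sqrt{-6 + n}$
$K{\left(0 \right)} \left(-2\right) Y{\left(o{\left(6 \right)} \right)} = 0 \left(-2\right) \left(4 + \sqrt{-6 + 6}\right) = 0 \left(4 + \sqrt{0}\right) = 0 \left(4 + 0\right) = 0 \cdot 4 = 0$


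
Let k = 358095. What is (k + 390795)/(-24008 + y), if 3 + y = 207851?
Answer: 24963/6128 ≈ 4.0736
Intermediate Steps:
y = 207848 (y = -3 + 207851 = 207848)
(k + 390795)/(-24008 + y) = (358095 + 390795)/(-24008 + 207848) = 748890/183840 = 748890*(1/183840) = 24963/6128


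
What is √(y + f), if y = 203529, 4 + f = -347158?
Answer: 17*I*√497 ≈ 378.99*I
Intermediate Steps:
f = -347162 (f = -4 - 347158 = -347162)
√(y + f) = √(203529 - 347162) = √(-143633) = 17*I*√497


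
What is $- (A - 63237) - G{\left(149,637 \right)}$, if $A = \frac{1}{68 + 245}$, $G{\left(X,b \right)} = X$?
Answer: $\frac{19746543}{313} \approx 63088.0$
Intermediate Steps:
$A = \frac{1}{313} \approx 0.0031949$
$- (A - 63237) - G{\left(149,637 \right)} = - (\frac{1}{313} - 63237) - 149 = \left(-1\right) \left(- \frac{19793180}{313}\right) - 149 = \frac{19793180}{313} - 149 = \frac{19746543}{313}$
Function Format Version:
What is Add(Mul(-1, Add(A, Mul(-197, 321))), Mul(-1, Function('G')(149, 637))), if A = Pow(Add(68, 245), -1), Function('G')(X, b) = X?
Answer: Rational(19746543, 313) ≈ 63088.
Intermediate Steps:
A = Rational(1, 313) (A = Pow(313, -1) = Rational(1, 313) ≈ 0.0031949)
Add(Mul(-1, Add(A, Mul(-197, 321))), Mul(-1, Function('G')(149, 637))) = Add(Mul(-1, Add(Rational(1, 313), Mul(-197, 321))), Mul(-1, 149)) = Add(Mul(-1, Add(Rational(1, 313), -63237)), -149) = Add(Mul(-1, Rational(-19793180, 313)), -149) = Add(Rational(19793180, 313), -149) = Rational(19746543, 313)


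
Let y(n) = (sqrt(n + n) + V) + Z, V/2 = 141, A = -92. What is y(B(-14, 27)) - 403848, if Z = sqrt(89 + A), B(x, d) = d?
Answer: -403566 + 3*sqrt(6) + I*sqrt(3) ≈ -4.0356e+5 + 1.732*I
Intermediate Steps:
V = 282 (V = 2*141 = 282)
Z = I*sqrt(3) (Z = sqrt(89 - 92) = sqrt(-3) = I*sqrt(3) ≈ 1.732*I)
y(n) = 282 + I*sqrt(3) + sqrt(2)*sqrt(n) (y(n) = (sqrt(n + n) + 282) + I*sqrt(3) = (sqrt(2*n) + 282) + I*sqrt(3) = (sqrt(2)*sqrt(n) + 282) + I*sqrt(3) = (282 + sqrt(2)*sqrt(n)) + I*sqrt(3) = 282 + I*sqrt(3) + sqrt(2)*sqrt(n))
y(B(-14, 27)) - 403848 = (282 + I*sqrt(3) + sqrt(2)*sqrt(27)) - 403848 = (282 + I*sqrt(3) + sqrt(2)*(3*sqrt(3))) - 403848 = (282 + I*sqrt(3) + 3*sqrt(6)) - 403848 = (282 + 3*sqrt(6) + I*sqrt(3)) - 403848 = -403566 + 3*sqrt(6) + I*sqrt(3)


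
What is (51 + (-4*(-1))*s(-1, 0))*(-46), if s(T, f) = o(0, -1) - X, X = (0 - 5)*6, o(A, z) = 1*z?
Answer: -7682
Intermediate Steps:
o(A, z) = z
X = -30 (X = -5*6 = -30)
s(T, f) = 29 (s(T, f) = -1 - 1*(-30) = -1 + 30 = 29)
(51 + (-4*(-1))*s(-1, 0))*(-46) = (51 - 4*(-1)*29)*(-46) = (51 + 4*29)*(-46) = (51 + 116)*(-46) = 167*(-46) = -7682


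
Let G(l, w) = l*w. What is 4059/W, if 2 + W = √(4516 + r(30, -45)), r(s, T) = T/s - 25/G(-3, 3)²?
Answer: 1315116/730651 + 36531*√1462598/730651 ≈ 62.266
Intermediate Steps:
r(s, T) = -25/81 + T/s (r(s, T) = T/s - 25/((-3*3)²) = T/s - 25/((-9)²) = T/s - 25/81 = -25/81 + T/s)
W = -2 + √1462598/18 (W = -2 + √(4516 + (-25/81 - 45/30)) = -2 + √(4516 + (-25/81 - 45*1/30)) = -2 + √(4516 + (-25/81 - 3/2)) = -2 + √(4516 - 293/162) = -2 + √(731299/162) = -2 + √1462598/18 ≈ 65.188)
4059/W = 4059/(-2 + √1462598/18)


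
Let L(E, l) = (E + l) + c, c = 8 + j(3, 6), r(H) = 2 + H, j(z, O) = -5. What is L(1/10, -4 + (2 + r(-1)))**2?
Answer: 441/100 ≈ 4.4100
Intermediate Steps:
c = 3 (c = 8 - 5 = 3)
L(E, l) = 3 + E + l (L(E, l) = (E + l) + 3 = 3 + E + l)
L(1/10, -4 + (2 + r(-1)))**2 = (3 + 1/10 + (-4 + (2 + (2 - 1))))**2 = (3 + 1/10 + (-4 + (2 + 1)))**2 = (3 + 1/10 + (-4 + 3))**2 = (3 + 1/10 - 1)**2 = (21/10)**2 = 441/100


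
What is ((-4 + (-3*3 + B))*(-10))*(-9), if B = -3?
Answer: -1440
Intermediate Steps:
((-4 + (-3*3 + B))*(-10))*(-9) = ((-4 + (-3*3 - 3))*(-10))*(-9) = ((-4 + (-9 - 3))*(-10))*(-9) = ((-4 - 12)*(-10))*(-9) = -16*(-10)*(-9) = 160*(-9) = -1440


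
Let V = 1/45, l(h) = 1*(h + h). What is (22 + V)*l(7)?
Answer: 13874/45 ≈ 308.31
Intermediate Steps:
l(h) = 2*h (l(h) = 1*(2*h) = 2*h)
V = 1/45 ≈ 0.022222
(22 + V)*l(7) = (22 + 1/45)*(2*7) = (991/45)*14 = 13874/45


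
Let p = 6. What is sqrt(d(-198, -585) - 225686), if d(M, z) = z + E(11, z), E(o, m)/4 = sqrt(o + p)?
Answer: sqrt(-226271 + 4*sqrt(17)) ≈ 475.66*I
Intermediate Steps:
E(o, m) = 4*sqrt(6 + o) (E(o, m) = 4*sqrt(o + 6) = 4*sqrt(6 + o))
d(M, z) = z + 4*sqrt(17) (d(M, z) = z + 4*sqrt(6 + 11) = z + 4*sqrt(17))
sqrt(d(-198, -585) - 225686) = sqrt((-585 + 4*sqrt(17)) - 225686) = sqrt(-226271 + 4*sqrt(17))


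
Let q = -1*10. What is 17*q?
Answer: -170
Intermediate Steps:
q = -10
17*q = 17*(-10) = -170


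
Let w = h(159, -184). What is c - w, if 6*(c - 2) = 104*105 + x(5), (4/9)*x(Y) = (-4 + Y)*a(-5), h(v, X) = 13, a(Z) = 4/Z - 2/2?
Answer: 72333/40 ≈ 1808.3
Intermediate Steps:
a(Z) = -1 + 4/Z (a(Z) = 4/Z - 2*½ = 4/Z - 1 = -1 + 4/Z)
x(Y) = 81/5 - 81*Y/20 (x(Y) = 9*((-4 + Y)*((4 - 1*(-5))/(-5)))/4 = 9*((-4 + Y)*(-(4 + 5)/5))/4 = 9*((-4 + Y)*(-⅕*9))/4 = 9*((-4 + Y)*(-9/5))/4 = 9*(36/5 - 9*Y/5)/4 = 81/5 - 81*Y/20)
w = 13
c = 72853/40 (c = 2 + (104*105 + (81/5 - 81/20*5))/6 = 2 + (10920 + (81/5 - 81/4))/6 = 2 + (10920 - 81/20)/6 = 2 + (⅙)*(218319/20) = 2 + 72773/40 = 72853/40 ≈ 1821.3)
c - w = 72853/40 - 1*13 = 72853/40 - 13 = 72333/40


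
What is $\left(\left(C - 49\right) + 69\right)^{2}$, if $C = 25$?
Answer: $2025$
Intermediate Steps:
$\left(\left(C - 49\right) + 69\right)^{2} = \left(\left(25 - 49\right) + 69\right)^{2} = \left(-24 + 69\right)^{2} = 45^{2} = 2025$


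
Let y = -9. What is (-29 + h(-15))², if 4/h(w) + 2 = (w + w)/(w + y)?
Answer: 10609/9 ≈ 1178.8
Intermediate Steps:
h(w) = 4/(-2 + 2*w/(-9 + w)) (h(w) = 4/(-2 + (w + w)/(w - 9)) = 4/(-2 + (2*w)/(-9 + w)) = 4/(-2 + 2*w/(-9 + w)))
(-29 + h(-15))² = (-29 + (-2 + (2/9)*(-15)))² = (-29 + (-2 - 10/3))² = (-29 - 16/3)² = (-103/3)² = 10609/9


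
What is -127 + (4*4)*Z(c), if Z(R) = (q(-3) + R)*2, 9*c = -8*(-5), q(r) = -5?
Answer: -1303/9 ≈ -144.78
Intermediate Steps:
c = 40/9 (c = (-8*(-5))/9 = (⅑)*40 = 40/9 ≈ 4.4444)
Z(R) = -10 + 2*R (Z(R) = (-5 + R)*2 = -10 + 2*R)
-127 + (4*4)*Z(c) = -127 + (4*4)*(-10 + 2*(40/9)) = -127 + 16*(-10 + 80/9) = -127 + 16*(-10/9) = -127 - 160/9 = -1303/9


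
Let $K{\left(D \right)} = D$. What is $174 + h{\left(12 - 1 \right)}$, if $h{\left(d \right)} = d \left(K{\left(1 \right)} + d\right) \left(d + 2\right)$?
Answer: $1890$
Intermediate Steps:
$h{\left(d \right)} = d \left(1 + d\right) \left(2 + d\right)$ ($h{\left(d \right)} = d \left(1 + d\right) \left(d + 2\right) = d \left(1 + d\right) \left(2 + d\right)$)
$174 + h{\left(12 - 1 \right)} = 174 + \left(12 - 1\right) \left(2 + \left(12 - 1\right)^{2} + 3 \left(12 - 1\right)\right) = 174 + 11 \left(2 + 11^{2} + 3 \cdot 11\right) = 174 + 11 \left(2 + 121 + 33\right) = 174 + 11 \cdot 156 = 174 + 1716 = 1890$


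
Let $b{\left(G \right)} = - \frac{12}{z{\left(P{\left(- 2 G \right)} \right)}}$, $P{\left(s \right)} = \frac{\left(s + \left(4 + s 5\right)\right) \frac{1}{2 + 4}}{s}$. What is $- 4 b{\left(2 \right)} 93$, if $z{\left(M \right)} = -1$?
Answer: $-4464$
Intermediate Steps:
$P{\left(s \right)} = \frac{\frac{2}{3} + s}{s}$ ($P{\left(s \right)} = \frac{\left(s + \left(4 + 5 s\right)\right) \frac{1}{6}}{s} = \frac{\left(4 + 6 s\right) \frac{1}{6}}{s} = \frac{\frac{2}{3} + s}{s}$)
$b{\left(G \right)} = 12$ ($b{\left(G \right)} = - \frac{12}{-1} = \left(-12\right) \left(-1\right) = 12$)
$- 4 b{\left(2 \right)} 93 = \left(-4\right) 12 \cdot 93 = \left(-48\right) 93 = -4464$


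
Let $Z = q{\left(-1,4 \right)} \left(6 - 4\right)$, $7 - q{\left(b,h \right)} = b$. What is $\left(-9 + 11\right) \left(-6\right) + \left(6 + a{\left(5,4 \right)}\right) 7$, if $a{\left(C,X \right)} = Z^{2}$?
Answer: $1822$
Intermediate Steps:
$q{\left(b,h \right)} = 7 - b$
$Z = 16$ ($Z = \left(7 - -1\right) \left(6 - 4\right) = \left(7 + 1\right) \left(6 - 4\right) = 8 \cdot 2 = 16$)
$a{\left(C,X \right)} = 256$ ($a{\left(C,X \right)} = 16^{2} = 256$)
$\left(-9 + 11\right) \left(-6\right) + \left(6 + a{\left(5,4 \right)}\right) 7 = \left(-9 + 11\right) \left(-6\right) + \left(6 + 256\right) 7 = 2 \left(-6\right) + 262 \cdot 7 = -12 + 1834 = 1822$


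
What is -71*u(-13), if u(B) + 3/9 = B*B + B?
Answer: -33157/3 ≈ -11052.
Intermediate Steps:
u(B) = -⅓ + B + B² (u(B) = -⅓ + (B*B + B) = -⅓ + (B² + B) = -⅓ + (B + B²) = -⅓ + B + B²)
-71*u(-13) = -71*(-⅓ - 13 + (-13)²) = -71*(-⅓ - 13 + 169) = -71*467/3 = -33157/3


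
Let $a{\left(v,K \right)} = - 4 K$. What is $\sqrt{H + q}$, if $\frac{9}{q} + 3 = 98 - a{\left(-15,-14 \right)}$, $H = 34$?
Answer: $\frac{\sqrt{5785}}{13} \approx 5.8507$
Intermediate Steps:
$q = \frac{3}{13}$ ($q = \frac{9}{-3 + \left(98 - \left(-4\right) \left(-14\right)\right)} = \frac{9}{-3 + \left(98 - 56\right)} = \frac{9}{-3 + 42} = \frac{9}{39} = 9 \cdot \frac{1}{39} = \frac{3}{13} \approx 0.23077$)
$\sqrt{H + q} = \sqrt{34 + \frac{3}{13}} = \sqrt{\frac{445}{13}} = \frac{\sqrt{5785}}{13}$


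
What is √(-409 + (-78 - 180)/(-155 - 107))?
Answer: 5*I*√280078/131 ≈ 20.199*I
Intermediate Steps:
√(-409 + (-78 - 180)/(-155 - 107)) = √(-409 - 258/(-262)) = √(-409 - 258*(-1/262)) = √(-409 + 129/131) = √(-53450/131) = 5*I*√280078/131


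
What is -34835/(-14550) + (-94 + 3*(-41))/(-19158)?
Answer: 120166/49955 ≈ 2.4055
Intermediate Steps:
-34835/(-14550) + (-94 + 3*(-41))/(-19158) = -34835*(-1/14550) + (-94 - 123)*(-1/19158) = 6967/2910 - 217*(-1/19158) = 6967/2910 + 7/618 = 120166/49955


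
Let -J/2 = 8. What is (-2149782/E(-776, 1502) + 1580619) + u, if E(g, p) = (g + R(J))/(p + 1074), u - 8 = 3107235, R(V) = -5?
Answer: 9199058654/781 ≈ 1.1779e+7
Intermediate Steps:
J = -16 (J = -2*8 = -16)
u = 3107243 (u = 8 + 3107235 = 3107243)
E(g, p) = (-5 + g)/(1074 + p) (E(g, p) = (g - 5)/(p + 1074) = (-5 + g)/(1074 + p))
(-2149782/E(-776, 1502) + 1580619) + u = (-2149782*(1074 + 1502)/(-5 - 776) + 1580619) + 3107243 = (-2149782/(-781/2576) + 1580619) + 3107243 = (-2149782*(-2576/781) + 1580619) + 3107243 = (5537838432/781 + 1580619) + 3107243 = 6772301871/781 + 3107243 = 9199058654/781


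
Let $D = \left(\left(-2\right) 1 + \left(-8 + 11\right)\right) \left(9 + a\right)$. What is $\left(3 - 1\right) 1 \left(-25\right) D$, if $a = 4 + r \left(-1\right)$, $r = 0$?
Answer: $-650$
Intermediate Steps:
$a = 4$ ($a = 4 + 0 \left(-1\right) = 4 + 0 = 4$)
$D = 13$ ($D = \left(\left(-2\right) 1 + \left(-8 + 11\right)\right) \left(9 + 4\right) = \left(-2 + 3\right) 13 = 1 \cdot 13 = 13$)
$\left(3 - 1\right) 1 \left(-25\right) D = \left(3 - 1\right) 1 \left(-25\right) 13 = 2 \cdot 1 \left(-25\right) 13 = 2 \left(-25\right) 13 = \left(-50\right) 13 = -650$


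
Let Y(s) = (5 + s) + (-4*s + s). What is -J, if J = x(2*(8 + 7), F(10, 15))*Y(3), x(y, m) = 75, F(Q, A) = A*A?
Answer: 75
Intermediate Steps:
F(Q, A) = A²
Y(s) = 5 - 2*s (Y(s) = (5 + s) - 3*s = 5 - 2*s)
J = -75 (J = 75*(5 - 2*3) = 75*(5 - 6) = 75*(-1) = -75)
-J = -1*(-75) = 75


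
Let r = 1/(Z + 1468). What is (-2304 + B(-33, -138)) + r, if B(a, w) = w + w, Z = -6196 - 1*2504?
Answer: -18658561/7232 ≈ -2580.0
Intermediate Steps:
Z = -8700 (Z = -6196 - 2504 = -8700)
r = -1/7232 (r = 1/(-8700 + 1468) = 1/(-7232) = -1/7232 ≈ -0.00013827)
B(a, w) = 2*w
(-2304 + B(-33, -138)) + r = (-2304 + 2*(-138)) - 1/7232 = (-2304 - 276) - 1/7232 = -2580 - 1/7232 = -18658561/7232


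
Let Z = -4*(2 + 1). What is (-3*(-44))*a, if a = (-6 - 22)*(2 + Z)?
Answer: 36960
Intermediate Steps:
Z = -12 (Z = -4*3 = -12)
a = 280 (a = (-6 - 22)*(2 - 12) = -28*(-10) = 280)
(-3*(-44))*a = -3*(-44)*280 = 132*280 = 36960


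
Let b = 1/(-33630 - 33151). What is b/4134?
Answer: -1/276072654 ≈ -3.6222e-9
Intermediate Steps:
b = -1/66781 (b = 1/(-66781) = -1/66781 ≈ -1.4974e-5)
b/4134 = -1/66781/4134 = -1/66781*1/4134 = -1/276072654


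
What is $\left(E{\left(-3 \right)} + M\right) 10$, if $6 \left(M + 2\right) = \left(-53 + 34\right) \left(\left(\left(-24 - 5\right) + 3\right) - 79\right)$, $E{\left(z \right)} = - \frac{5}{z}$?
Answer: $\frac{9965}{3} \approx 3321.7$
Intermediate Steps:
$M = \frac{661}{2}$ ($M = -2 + \frac{\left(-53 + 34\right) \left(\left(\left(-24 - 5\right) + 3\right) - 79\right)}{6} = -2 + \frac{\left(-19\right) \left(\left(-29 + 3\right) - 79\right)}{6} = -2 + \frac{\left(-19\right) \left(-26 - 79\right)}{6} = -2 + \frac{\left(-19\right) \left(-105\right)}{6} = -2 + \frac{1}{6} \cdot 1995 = -2 + \frac{665}{2} = \frac{661}{2} \approx 330.5$)
$\left(E{\left(-3 \right)} + M\right) 10 = \left(- \frac{5}{-3} + \frac{661}{2}\right) 10 = \left(\left(-5\right) \left(- \frac{1}{3}\right) + \frac{661}{2}\right) 10 = \left(\frac{5}{3} + \frac{661}{2}\right) 10 = \frac{1993}{6} \cdot 10 = \frac{9965}{3}$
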